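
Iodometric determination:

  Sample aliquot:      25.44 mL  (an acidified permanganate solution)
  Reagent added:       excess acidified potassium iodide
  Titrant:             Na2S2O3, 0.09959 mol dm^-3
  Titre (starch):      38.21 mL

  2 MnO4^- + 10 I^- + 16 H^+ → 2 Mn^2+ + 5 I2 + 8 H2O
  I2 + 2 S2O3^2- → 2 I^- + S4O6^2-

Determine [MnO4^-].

n(S2O3^2-) = 0.03821 × 0.09959 = 3.805 × 10^-3 mol
n(I2) = n(S2O3^2-)/2 = 1.903 × 10^-3 mol
From the 2:5 ratio, n(MnO4^-) in the aliquot = 2/5 × 1.903 × 10^-3 = 7.611 × 10^-4 mol
[MnO4^-] = 7.611 × 10^-4 / 0.02544 = 0.02992 mol/L

0.02992 mol/L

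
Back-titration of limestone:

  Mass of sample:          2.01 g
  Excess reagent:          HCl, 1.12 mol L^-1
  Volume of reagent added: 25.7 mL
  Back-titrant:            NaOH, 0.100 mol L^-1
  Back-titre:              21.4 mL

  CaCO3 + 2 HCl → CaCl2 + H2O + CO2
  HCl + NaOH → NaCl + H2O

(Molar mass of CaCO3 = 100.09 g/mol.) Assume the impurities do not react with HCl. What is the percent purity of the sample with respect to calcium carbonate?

66.3 %

n(HCl) added = 0.0257 × 1.12 = 0.0288 mol
n(NaOH) used in back-titration = 0.0214 × 0.100 = 2.14 × 10^-3 mol
n(HCl) left over = 2.14 × 10^-3 mol (1:1 ratio)
n(HCl) consumed by analyte = 0.0288 − 2.14 × 10^-3 = 0.0266 mol
From the 1:2 ratio, n(CaCO3) = 1/2 × 0.0266 = 0.0133 mol
mass of CaCO3 = 0.0133 × 100.09 = 1.33 g
% CaCO3 = 1.33 / 2.01 × 100 = 66.3 %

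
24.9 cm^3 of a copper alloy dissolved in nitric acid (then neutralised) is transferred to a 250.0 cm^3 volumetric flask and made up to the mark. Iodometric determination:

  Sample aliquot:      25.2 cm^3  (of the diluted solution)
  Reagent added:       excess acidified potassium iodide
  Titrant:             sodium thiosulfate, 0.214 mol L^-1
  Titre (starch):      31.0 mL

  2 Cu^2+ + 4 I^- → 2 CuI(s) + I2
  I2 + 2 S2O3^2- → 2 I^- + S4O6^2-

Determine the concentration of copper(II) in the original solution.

n(S2O3^2-) = 0.0310 × 0.214 = 6.63 × 10^-3 mol
n(I2) = n(S2O3^2-)/2 = 3.32 × 10^-3 mol
From the 2:1 ratio, n(Cu2+) in the aliquot = 2/1 × 3.32 × 10^-3 = 6.63 × 10^-3 mol
[Cu2+]_dilute = 6.63 × 10^-3 / 0.0252 = 0.263 mol/L
[Cu2+]_original = 0.263 × 250.0/24.9 = 2.64 mol/L

2.64 mol/L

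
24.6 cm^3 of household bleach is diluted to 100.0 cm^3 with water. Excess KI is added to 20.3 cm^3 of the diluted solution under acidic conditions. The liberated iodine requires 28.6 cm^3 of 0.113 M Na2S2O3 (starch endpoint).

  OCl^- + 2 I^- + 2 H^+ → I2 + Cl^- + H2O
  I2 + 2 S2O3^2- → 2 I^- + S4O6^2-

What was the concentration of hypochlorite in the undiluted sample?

n(S2O3^2-) = 0.0286 × 0.113 = 3.23 × 10^-3 mol
n(I2) = n(S2O3^2-)/2 = 1.62 × 10^-3 mol
n(OCl^-) in the aliquot = 1.62 × 10^-3 mol (1:1 ratio)
[OCl^-]_dilute = 1.62 × 10^-3 / 0.0203 = 0.0796 mol/L
[OCl^-]_original = 0.0796 × 100.0/24.6 = 0.324 mol/L

0.324 M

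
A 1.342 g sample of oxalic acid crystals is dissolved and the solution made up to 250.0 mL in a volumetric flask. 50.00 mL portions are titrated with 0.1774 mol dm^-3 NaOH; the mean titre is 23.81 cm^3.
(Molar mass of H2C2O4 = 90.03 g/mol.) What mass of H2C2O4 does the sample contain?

0.9507 g

H2C2O4 + 2 NaOH → Na2C2O4 + 2 H2O
n(NaOH) per titration = 0.02381 × 0.1774 = 4.224 × 10^-3 mol
From the 1:2 ratio, n(H2C2O4) in each aliquot = 1/2 × 4.224 × 10^-3 = 2.112 × 10^-3 mol
n(H2C2O4) in the whole flask = 2.112 × 10^-3 × 250.0/50.00 = 0.01056 mol
mass of H2C2O4 = 0.01056 × 90.03 = 0.9507 g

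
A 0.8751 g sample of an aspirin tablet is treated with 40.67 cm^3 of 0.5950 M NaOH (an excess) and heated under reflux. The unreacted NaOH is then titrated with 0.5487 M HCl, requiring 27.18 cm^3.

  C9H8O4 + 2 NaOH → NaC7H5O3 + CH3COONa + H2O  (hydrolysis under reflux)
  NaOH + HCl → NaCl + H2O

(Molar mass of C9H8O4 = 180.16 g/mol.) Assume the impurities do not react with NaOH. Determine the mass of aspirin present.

n(NaOH) added = 0.04067 × 0.5950 = 0.02420 mol
n(HCl) used in back-titration = 0.02718 × 0.5487 = 0.01491 mol
n(NaOH) left over = 0.01491 mol (1:1 ratio)
n(NaOH) consumed by analyte = 0.02420 − 0.01491 = 9.285 × 10^-3 mol
From the 1:2 ratio, n(C9H8O4) = 1/2 × 9.285 × 10^-3 = 4.642 × 10^-3 mol
mass of C9H8O4 = 4.642 × 10^-3 × 180.16 = 0.8364 g

0.8364 g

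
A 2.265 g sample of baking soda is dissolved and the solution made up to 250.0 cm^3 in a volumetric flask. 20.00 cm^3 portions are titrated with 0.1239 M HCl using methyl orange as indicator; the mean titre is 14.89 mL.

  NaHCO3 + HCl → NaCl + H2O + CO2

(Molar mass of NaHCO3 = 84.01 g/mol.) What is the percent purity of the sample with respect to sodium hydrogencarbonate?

85.53 %

n(HCl) per titration = 0.01489 × 0.1239 = 1.845 × 10^-3 mol
n(NaHCO3) in each aliquot = 1.845 × 10^-3 mol (1:1 ratio)
n(NaHCO3) in the whole flask = 1.845 × 10^-3 × 250.0/20.00 = 0.02306 mol
mass of NaHCO3 = 0.02306 × 84.01 = 1.937 g
% NaHCO3 = 1.937 / 2.265 × 100 = 85.53 %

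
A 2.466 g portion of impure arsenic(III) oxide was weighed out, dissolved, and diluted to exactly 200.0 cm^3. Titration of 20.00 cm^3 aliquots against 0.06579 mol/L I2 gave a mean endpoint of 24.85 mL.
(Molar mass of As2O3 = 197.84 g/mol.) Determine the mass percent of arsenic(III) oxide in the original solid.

65.58 %

As2O3 + 2 I2 + 2 H2O → As2O5 + 4 HI
n(I2) per titration = 0.02485 × 0.06579 = 1.635 × 10^-3 mol
From the 1:2 ratio, n(As2O3) in each aliquot = 1/2 × 1.635 × 10^-3 = 8.174 × 10^-4 mol
n(As2O3) in the whole flask = 8.174 × 10^-4 × 200.0/20.00 = 8.174 × 10^-3 mol
mass of As2O3 = 8.174 × 10^-3 × 197.84 = 1.617 g
% As2O3 = 1.617 / 2.466 × 100 = 65.58 %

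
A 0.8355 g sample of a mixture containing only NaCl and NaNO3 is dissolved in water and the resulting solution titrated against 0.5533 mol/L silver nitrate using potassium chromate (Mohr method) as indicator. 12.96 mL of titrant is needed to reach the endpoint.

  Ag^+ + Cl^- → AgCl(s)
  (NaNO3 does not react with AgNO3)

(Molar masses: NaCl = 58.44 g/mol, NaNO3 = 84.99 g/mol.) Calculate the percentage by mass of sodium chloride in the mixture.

n(AgNO3) = 0.01296 × 0.5533 = 7.171 × 10^-3 mol
Let x = n(NaCl), y = n(NaNO3).
Titrant: 1x = 7.171 × 10^-3;  mass: 58.44x + 84.99y = 0.8355
Solving, x = 7.171 × 10^-3 mol, y = 4.900 × 10^-3 mol
mass of NaCl = 7.171 × 10^-3 × 58.44 = 0.4191 g
% NaCl = 0.4191 / 0.8355 × 100 = 50.16 %

50.16 %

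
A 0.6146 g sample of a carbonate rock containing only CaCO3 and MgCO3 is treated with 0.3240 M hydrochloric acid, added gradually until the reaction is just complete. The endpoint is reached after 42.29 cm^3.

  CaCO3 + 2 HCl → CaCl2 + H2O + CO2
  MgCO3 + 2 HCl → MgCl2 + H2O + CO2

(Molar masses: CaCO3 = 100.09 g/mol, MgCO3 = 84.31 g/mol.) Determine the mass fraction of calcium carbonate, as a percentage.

38.18 %

n(HCl) = 0.04229 × 0.3240 = 0.01370 mol
Let x = n(CaCO3), y = n(MgCO3).
Titrant: 2x + 2y = 0.01370;  mass: 100.09x + 84.31y = 0.6146
Solving, x = 2.344 × 10^-3 mol, y = 4.507 × 10^-3 mol
mass of CaCO3 = 2.344 × 10^-3 × 100.09 = 0.2346 g
% CaCO3 = 0.2346 / 0.6146 × 100 = 38.18 %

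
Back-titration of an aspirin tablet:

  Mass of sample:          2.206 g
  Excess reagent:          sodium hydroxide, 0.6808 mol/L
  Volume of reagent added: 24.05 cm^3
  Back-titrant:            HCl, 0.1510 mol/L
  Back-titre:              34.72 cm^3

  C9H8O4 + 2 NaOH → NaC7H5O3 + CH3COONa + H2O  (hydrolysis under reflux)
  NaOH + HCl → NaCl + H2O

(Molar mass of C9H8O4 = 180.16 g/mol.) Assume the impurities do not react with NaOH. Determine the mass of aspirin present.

1.003 g

n(NaOH) added = 0.02405 × 0.6808 = 0.01637 mol
n(HCl) used in back-titration = 0.03472 × 0.1510 = 5.243 × 10^-3 mol
n(NaOH) left over = 5.243 × 10^-3 mol (1:1 ratio)
n(NaOH) consumed by analyte = 0.01637 − 5.243 × 10^-3 = 0.01113 mol
From the 1:2 ratio, n(C9H8O4) = 1/2 × 0.01113 = 5.565 × 10^-3 mol
mass of C9H8O4 = 5.565 × 10^-3 × 180.16 = 1.003 g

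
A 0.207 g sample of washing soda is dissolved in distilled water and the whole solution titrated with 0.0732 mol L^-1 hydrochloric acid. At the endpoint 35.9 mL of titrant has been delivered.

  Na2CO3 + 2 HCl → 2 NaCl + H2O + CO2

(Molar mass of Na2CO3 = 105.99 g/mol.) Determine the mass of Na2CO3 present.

n(HCl) = 0.0359 L × 0.0732 mol/L = 2.63 × 10^-3 mol
From the 1:2 ratio, n(Na2CO3) = 1/2 × 2.63 × 10^-3 = 1.31 × 10^-3 mol
mass of Na2CO3 = 1.31 × 10^-3 × 105.99 g/mol = 0.139 g

0.139 g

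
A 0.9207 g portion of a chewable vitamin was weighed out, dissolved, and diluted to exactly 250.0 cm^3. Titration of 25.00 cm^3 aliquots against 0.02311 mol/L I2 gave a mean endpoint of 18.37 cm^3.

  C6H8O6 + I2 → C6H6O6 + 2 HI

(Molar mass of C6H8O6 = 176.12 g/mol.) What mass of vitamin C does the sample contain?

0.7477 g

n(I2) per titration = 0.01837 × 0.02311 = 4.245 × 10^-4 mol
n(C6H8O6) in each aliquot = 4.245 × 10^-4 mol (1:1 ratio)
n(C6H8O6) in the whole flask = 4.245 × 10^-4 × 250.0/25.00 = 4.245 × 10^-3 mol
mass of C6H8O6 = 4.245 × 10^-3 × 176.12 = 0.7477 g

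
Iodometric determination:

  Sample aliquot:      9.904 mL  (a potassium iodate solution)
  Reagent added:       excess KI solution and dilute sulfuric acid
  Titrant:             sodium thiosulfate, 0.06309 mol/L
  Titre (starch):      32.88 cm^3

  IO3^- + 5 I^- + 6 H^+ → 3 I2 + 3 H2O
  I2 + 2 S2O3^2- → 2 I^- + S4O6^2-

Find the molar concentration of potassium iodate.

0.03491 mol/L

n(S2O3^2-) = 0.03288 × 0.06309 = 2.074 × 10^-3 mol
n(I2) = n(S2O3^2-)/2 = 1.037 × 10^-3 mol
From the 1:3 ratio, n(IO3^-) in the aliquot = 1/3 × 1.037 × 10^-3 = 3.457 × 10^-4 mol
[IO3^-] = 3.457 × 10^-4 / 0.009904 = 0.03491 mol/L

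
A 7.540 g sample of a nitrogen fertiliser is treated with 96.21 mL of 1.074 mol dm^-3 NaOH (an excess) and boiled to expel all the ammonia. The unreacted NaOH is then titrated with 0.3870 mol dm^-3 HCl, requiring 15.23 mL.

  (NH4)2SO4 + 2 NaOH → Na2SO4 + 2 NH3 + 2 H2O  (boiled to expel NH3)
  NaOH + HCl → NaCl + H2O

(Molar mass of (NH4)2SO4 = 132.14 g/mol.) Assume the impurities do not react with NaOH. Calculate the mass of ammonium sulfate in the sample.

6.438 g

n(NaOH) added = 0.09621 × 1.074 = 0.1033 mol
n(HCl) used in back-titration = 0.01523 × 0.3870 = 5.894 × 10^-3 mol
n(NaOH) left over = 5.894 × 10^-3 mol (1:1 ratio)
n(NaOH) consumed by analyte = 0.1033 − 5.894 × 10^-3 = 0.09744 mol
From the 1:2 ratio, n((NH4)2SO4) = 1/2 × 0.09744 = 0.04872 mol
mass of (NH4)2SO4 = 0.04872 × 132.14 = 6.438 g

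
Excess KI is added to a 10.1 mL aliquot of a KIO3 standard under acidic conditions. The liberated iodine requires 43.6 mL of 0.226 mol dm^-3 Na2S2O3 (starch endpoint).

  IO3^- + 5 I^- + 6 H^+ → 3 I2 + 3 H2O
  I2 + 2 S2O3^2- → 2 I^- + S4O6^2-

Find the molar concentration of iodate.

0.163 mol/L

n(S2O3^2-) = 0.0436 × 0.226 = 9.85 × 10^-3 mol
n(I2) = n(S2O3^2-)/2 = 4.93 × 10^-3 mol
From the 1:3 ratio, n(IO3^-) in the aliquot = 1/3 × 4.93 × 10^-3 = 1.64 × 10^-3 mol
[IO3^-] = 1.64 × 10^-3 / 0.0101 = 0.163 mol/L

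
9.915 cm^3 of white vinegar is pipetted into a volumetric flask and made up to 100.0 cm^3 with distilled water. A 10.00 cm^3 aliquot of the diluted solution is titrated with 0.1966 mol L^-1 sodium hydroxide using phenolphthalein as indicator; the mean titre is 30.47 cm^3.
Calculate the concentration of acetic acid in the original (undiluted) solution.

CH3COOH + NaOH → CH3COONa + H2O
n(NaOH) = 0.03047 × 0.1966 = 5.990 × 10^-3 mol
n(CH3COOH) in the aliquot = 5.990 × 10^-3 mol (1:1 ratio)
[CH3COOH]_dilute = 5.990 × 10^-3 / 0.01000 = 0.5990 mol/L
Dilution factor = 100.0 / 9.915 = 10.09
[CH3COOH]_stock = 0.5990 × 10.09 = 6.042 mol/L

6.042 mol/L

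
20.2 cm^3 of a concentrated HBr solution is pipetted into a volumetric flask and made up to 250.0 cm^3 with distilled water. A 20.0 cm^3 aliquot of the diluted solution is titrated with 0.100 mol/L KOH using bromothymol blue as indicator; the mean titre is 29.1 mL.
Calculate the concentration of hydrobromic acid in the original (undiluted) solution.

HBr + KOH → KBr + H2O
n(KOH) = 0.0291 × 0.100 = 2.91 × 10^-3 mol
n(HBr) in the aliquot = 2.91 × 10^-3 mol (1:1 ratio)
[HBr]_dilute = 2.91 × 10^-3 / 0.0200 = 0.146 mol/L
Dilution factor = 250.0 / 20.2 = 12.38
[HBr]_stock = 0.146 × 12.38 = 1.80 mol/L

1.80 mol/L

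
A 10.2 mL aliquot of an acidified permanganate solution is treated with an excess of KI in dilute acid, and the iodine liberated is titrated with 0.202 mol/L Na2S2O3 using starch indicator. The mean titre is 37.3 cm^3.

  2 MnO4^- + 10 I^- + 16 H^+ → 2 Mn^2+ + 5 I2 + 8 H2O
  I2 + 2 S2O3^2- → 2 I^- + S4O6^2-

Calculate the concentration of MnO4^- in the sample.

n(S2O3^2-) = 0.0373 × 0.202 = 7.53 × 10^-3 mol
n(I2) = n(S2O3^2-)/2 = 3.77 × 10^-3 mol
From the 2:5 ratio, n(MnO4^-) in the aliquot = 2/5 × 3.77 × 10^-3 = 1.51 × 10^-3 mol
[MnO4^-] = 1.51 × 10^-3 / 0.0102 = 0.148 mol/L

0.148 mol/L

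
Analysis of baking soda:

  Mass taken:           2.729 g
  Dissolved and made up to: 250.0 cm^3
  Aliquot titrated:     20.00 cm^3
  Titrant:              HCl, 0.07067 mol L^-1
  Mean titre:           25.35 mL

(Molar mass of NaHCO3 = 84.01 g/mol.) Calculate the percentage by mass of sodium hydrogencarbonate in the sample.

68.94 %

NaHCO3 + HCl → NaCl + H2O + CO2
n(HCl) per titration = 0.02535 × 0.07067 = 1.791 × 10^-3 mol
n(NaHCO3) in each aliquot = 1.791 × 10^-3 mol (1:1 ratio)
n(NaHCO3) in the whole flask = 1.791 × 10^-3 × 250.0/20.00 = 0.02239 mol
mass of NaHCO3 = 0.02239 × 84.01 = 1.881 g
% NaHCO3 = 1.881 / 2.729 × 100 = 68.94 %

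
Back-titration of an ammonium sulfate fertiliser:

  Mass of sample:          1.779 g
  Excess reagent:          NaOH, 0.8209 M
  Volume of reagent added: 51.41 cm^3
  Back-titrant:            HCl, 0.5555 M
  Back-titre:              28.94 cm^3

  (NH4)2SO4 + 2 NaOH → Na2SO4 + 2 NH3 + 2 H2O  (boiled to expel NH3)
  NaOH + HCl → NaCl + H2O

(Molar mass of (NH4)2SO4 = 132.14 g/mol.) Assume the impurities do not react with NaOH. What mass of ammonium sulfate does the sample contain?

n(NaOH) added = 0.05141 × 0.8209 = 0.04220 mol
n(HCl) used in back-titration = 0.02894 × 0.5555 = 0.01608 mol
n(NaOH) left over = 0.01608 mol (1:1 ratio)
n(NaOH) consumed by analyte = 0.04220 − 0.01608 = 0.02613 mol
From the 1:2 ratio, n((NH4)2SO4) = 1/2 × 0.02613 = 0.01306 mol
mass of (NH4)2SO4 = 0.01306 × 132.14 = 1.726 g

1.726 g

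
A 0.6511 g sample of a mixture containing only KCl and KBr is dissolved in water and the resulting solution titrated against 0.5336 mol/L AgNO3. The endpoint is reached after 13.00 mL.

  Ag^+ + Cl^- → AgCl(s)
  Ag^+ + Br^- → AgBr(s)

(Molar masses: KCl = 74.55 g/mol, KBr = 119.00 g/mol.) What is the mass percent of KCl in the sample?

44.92 %

n(AgNO3) = 0.01300 × 0.5336 = 6.937 × 10^-3 mol
Let x = n(KCl), y = n(KBr).
Titrant: 1x + 1y = 6.937 × 10^-3;  mass: 74.55x + 119.00y = 0.6511
Solving, x = 3.923 × 10^-3 mol, y = 3.014 × 10^-3 mol
mass of KCl = 3.923 × 10^-3 × 74.55 = 0.2925 g
% KCl = 0.2925 / 0.6511 × 100 = 44.92 %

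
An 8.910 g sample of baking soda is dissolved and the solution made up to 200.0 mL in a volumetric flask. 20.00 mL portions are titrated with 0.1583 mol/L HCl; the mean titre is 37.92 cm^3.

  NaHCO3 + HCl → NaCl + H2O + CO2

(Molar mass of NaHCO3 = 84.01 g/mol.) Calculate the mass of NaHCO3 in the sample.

5.043 g

n(HCl) per titration = 0.03792 × 0.1583 = 6.003 × 10^-3 mol
n(NaHCO3) in each aliquot = 6.003 × 10^-3 mol (1:1 ratio)
n(NaHCO3) in the whole flask = 6.003 × 10^-3 × 200.0/20.00 = 0.06003 mol
mass of NaHCO3 = 0.06003 × 84.01 = 5.043 g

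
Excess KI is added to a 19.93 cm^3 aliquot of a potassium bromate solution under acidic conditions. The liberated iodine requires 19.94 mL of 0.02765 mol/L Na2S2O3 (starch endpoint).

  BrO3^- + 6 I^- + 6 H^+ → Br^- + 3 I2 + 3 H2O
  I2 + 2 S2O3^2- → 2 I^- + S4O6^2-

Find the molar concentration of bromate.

n(S2O3^2-) = 0.01994 × 0.02765 = 5.513 × 10^-4 mol
n(I2) = n(S2O3^2-)/2 = 2.757 × 10^-4 mol
From the 1:3 ratio, n(BrO3^-) in the aliquot = 1/3 × 2.757 × 10^-4 = 9.189 × 10^-5 mol
[BrO3^-] = 9.189 × 10^-5 / 0.01993 = 0.004611 mol/L

0.004611 mol/L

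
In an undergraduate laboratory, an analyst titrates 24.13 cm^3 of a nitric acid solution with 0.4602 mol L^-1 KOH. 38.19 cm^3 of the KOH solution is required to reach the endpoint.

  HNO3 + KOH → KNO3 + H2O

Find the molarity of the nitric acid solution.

n(KOH) = 0.03819 L × 0.4602 mol/L = 0.01758 mol
n(HNO3) = 0.01758 mol (1:1 mole ratio)
[HNO3] = 0.01758 mol / 0.02413 L = 0.7283 mol/L

0.7283 mol/L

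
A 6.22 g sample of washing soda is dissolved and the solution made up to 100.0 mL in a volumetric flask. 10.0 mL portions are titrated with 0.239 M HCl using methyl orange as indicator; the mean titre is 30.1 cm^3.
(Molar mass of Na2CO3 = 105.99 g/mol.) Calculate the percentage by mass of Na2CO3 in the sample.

61.3 %

Na2CO3 + 2 HCl → 2 NaCl + H2O + CO2
n(HCl) per titration = 0.0301 × 0.239 = 7.19 × 10^-3 mol
From the 1:2 ratio, n(Na2CO3) in each aliquot = 1/2 × 7.19 × 10^-3 = 3.60 × 10^-3 mol
n(Na2CO3) in the whole flask = 3.60 × 10^-3 × 100.0/10.0 = 0.0360 mol
mass of Na2CO3 = 0.0360 × 105.99 = 3.81 g
% Na2CO3 = 3.81 / 6.22 × 100 = 61.3 %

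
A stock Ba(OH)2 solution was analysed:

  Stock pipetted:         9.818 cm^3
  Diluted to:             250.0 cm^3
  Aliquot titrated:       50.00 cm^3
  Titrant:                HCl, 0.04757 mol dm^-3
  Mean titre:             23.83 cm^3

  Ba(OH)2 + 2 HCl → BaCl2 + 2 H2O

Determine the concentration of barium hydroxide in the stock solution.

n(HCl) = 0.02383 × 0.04757 = 1.134 × 10^-3 mol
From the 1:2 ratio, n(Ba(OH)2) in the aliquot = 1/2 × 1.134 × 10^-3 = 5.668 × 10^-4 mol
[Ba(OH)2]_dilute = 5.668 × 10^-4 / 0.05000 = 0.01134 mol/L
Dilution factor = 250.0 / 9.818 = 25.46
[Ba(OH)2]_stock = 0.01134 × 25.46 = 0.2887 mol/L

0.2887 mol/L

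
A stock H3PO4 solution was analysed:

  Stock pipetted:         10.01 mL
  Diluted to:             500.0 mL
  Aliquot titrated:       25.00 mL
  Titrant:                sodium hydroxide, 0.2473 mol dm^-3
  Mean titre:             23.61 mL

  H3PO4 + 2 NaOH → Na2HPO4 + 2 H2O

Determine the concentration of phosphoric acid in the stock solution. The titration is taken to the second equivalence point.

5.833 mol/L

n(NaOH) = 0.02361 × 0.2473 = 5.839 × 10^-3 mol
From the 1:2 ratio, n(H3PO4) in the aliquot = 1/2 × 5.839 × 10^-3 = 2.919 × 10^-3 mol
[H3PO4]_dilute = 2.919 × 10^-3 / 0.02500 = 0.1168 mol/L
Dilution factor = 500.0 / 10.01 = 49.95
[H3PO4]_stock = 0.1168 × 49.95 = 5.833 mol/L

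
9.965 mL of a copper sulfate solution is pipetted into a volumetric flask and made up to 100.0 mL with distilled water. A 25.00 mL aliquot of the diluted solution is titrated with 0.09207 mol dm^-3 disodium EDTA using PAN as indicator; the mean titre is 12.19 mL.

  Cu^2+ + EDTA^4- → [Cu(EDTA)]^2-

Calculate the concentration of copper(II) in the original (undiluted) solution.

n(EDTA) = 0.01219 × 0.09207 = 1.122 × 10^-3 mol
n(Cu2+) in the aliquot = 1.122 × 10^-3 mol (1:1 ratio)
[Cu2+]_dilute = 1.122 × 10^-3 / 0.02500 = 0.04489 mol/L
Dilution factor = 100.0 / 9.965 = 10.04
[Cu2+]_stock = 0.04489 × 10.04 = 0.4505 mol/L

0.4505 mol/L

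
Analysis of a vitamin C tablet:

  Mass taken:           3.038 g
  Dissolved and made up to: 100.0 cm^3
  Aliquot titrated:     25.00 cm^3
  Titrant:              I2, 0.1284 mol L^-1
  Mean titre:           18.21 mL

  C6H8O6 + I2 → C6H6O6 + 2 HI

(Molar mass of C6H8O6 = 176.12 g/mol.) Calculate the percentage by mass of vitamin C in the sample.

54.22 %

n(I2) per titration = 0.01821 × 0.1284 = 2.338 × 10^-3 mol
n(C6H8O6) in each aliquot = 2.338 × 10^-3 mol (1:1 ratio)
n(C6H8O6) in the whole flask = 2.338 × 10^-3 × 100.0/25.00 = 9.353 × 10^-3 mol
mass of C6H8O6 = 9.353 × 10^-3 × 176.12 = 1.647 g
% C6H8O6 = 1.647 / 3.038 × 100 = 54.22 %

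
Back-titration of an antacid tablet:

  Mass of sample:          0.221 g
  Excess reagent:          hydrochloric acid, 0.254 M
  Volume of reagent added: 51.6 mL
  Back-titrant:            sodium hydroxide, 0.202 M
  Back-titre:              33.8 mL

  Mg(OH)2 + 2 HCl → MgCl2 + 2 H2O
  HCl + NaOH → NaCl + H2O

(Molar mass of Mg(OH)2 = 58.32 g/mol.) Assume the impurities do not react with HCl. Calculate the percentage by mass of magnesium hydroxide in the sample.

n(HCl) added = 0.0516 × 0.254 = 0.0131 mol
n(NaOH) used in back-titration = 0.0338 × 0.202 = 6.83 × 10^-3 mol
n(HCl) left over = 6.83 × 10^-3 mol (1:1 ratio)
n(HCl) consumed by analyte = 0.0131 − 6.83 × 10^-3 = 6.28 × 10^-3 mol
From the 1:2 ratio, n(Mg(OH)2) = 1/2 × 6.28 × 10^-3 = 3.14 × 10^-3 mol
mass of Mg(OH)2 = 3.14 × 10^-3 × 58.32 = 0.183 g
% Mg(OH)2 = 0.183 / 0.221 × 100 = 82.8 %

82.8 %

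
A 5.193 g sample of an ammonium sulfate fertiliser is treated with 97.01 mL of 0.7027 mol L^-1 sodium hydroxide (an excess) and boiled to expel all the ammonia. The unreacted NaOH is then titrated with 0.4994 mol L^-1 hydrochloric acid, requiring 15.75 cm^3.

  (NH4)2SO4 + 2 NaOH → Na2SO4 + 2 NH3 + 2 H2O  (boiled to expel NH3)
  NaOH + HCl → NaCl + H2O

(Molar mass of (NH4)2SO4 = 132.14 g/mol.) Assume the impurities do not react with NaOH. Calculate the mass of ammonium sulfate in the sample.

n(NaOH) added = 0.09701 × 0.7027 = 0.06817 mol
n(HCl) used in back-titration = 0.01575 × 0.4994 = 7.866 × 10^-3 mol
n(NaOH) left over = 7.866 × 10^-3 mol (1:1 ratio)
n(NaOH) consumed by analyte = 0.06817 − 7.866 × 10^-3 = 0.06030 mol
From the 1:2 ratio, n((NH4)2SO4) = 1/2 × 0.06030 = 0.03015 mol
mass of (NH4)2SO4 = 0.03015 × 132.14 = 3.984 g

3.984 g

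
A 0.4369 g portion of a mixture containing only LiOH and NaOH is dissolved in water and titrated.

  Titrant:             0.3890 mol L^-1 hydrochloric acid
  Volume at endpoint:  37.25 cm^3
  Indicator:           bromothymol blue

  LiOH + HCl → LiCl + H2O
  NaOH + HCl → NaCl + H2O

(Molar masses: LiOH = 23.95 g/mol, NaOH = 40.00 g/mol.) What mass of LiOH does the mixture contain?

0.2130 g

n(HCl) = 0.03725 × 0.3890 = 0.01449 mol
Let x = n(LiOH), y = n(NaOH).
Titrant: 1x + 1y = 0.01449;  mass: 23.95x + 40.00y = 0.4369
Solving, x = 8.892 × 10^-3 mol, y = 5.599 × 10^-3 mol
mass of LiOH = 8.892 × 10^-3 × 23.95 = 0.2130 g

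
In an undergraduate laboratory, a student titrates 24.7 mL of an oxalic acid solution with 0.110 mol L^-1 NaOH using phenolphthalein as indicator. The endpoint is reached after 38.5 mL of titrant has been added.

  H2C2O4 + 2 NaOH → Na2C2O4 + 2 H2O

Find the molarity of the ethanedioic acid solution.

0.0857 mol/L

n(NaOH) = 0.0385 L × 0.110 mol/L = 4.24 × 10^-3 mol
From the 1:2 mole ratio, n(H2C2O4) = 1/2 × 4.24 × 10^-3 = 2.12 × 10^-3 mol
[H2C2O4] = 2.12 × 10^-3 mol / 0.0247 L = 0.0857 mol/L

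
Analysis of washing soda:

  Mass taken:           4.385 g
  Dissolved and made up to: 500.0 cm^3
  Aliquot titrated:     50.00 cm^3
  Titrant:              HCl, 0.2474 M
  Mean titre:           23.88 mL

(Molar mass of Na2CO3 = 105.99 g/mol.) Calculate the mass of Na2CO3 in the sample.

Na2CO3 + 2 HCl → 2 NaCl + H2O + CO2
n(HCl) per titration = 0.02388 × 0.2474 = 5.908 × 10^-3 mol
From the 1:2 ratio, n(Na2CO3) in each aliquot = 1/2 × 5.908 × 10^-3 = 2.954 × 10^-3 mol
n(Na2CO3) in the whole flask = 2.954 × 10^-3 × 500.0/50.00 = 0.02954 mol
mass of Na2CO3 = 0.02954 × 105.99 = 3.131 g

3.131 g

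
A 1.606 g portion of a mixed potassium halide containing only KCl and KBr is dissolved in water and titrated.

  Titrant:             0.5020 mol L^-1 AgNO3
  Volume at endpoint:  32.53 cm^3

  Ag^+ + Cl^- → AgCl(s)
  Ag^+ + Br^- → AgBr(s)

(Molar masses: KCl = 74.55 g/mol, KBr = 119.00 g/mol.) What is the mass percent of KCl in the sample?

35.22 %

n(AgNO3) = 0.03253 × 0.5020 = 0.01633 mol
Let x = n(KCl), y = n(KBr).
Titrant: 1x + 1y = 0.01633;  mass: 74.55x + 119.00y = 1.606
Solving, x = 7.588 × 10^-3 mol, y = 8.742 × 10^-3 mol
mass of KCl = 7.588 × 10^-3 × 74.55 = 0.5657 g
% KCl = 0.5657 / 1.606 × 100 = 35.22 %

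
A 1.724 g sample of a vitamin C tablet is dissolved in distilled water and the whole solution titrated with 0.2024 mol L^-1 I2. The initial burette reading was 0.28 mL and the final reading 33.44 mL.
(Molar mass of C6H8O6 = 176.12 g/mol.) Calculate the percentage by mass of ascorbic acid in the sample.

68.56 %

C6H8O6 + I2 → C6H6O6 + 2 HI
n(I2) = 0.03316 L × 0.2024 mol/L = 6.712 × 10^-3 mol
n(C6H8O6) = 6.712 × 10^-3 mol (1:1 ratio)
mass of C6H8O6 = 6.712 × 10^-3 × 176.12 g/mol = 1.182 g
% C6H8O6 = 1.182 / 1.724 × 100 = 68.56 %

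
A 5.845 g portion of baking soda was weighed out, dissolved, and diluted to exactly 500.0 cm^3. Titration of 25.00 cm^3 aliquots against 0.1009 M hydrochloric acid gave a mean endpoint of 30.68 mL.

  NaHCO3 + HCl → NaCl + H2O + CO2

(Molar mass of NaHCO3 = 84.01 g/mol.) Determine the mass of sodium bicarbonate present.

5.201 g

n(HCl) per titration = 0.03068 × 0.1009 = 3.096 × 10^-3 mol
n(NaHCO3) in each aliquot = 3.096 × 10^-3 mol (1:1 ratio)
n(NaHCO3) in the whole flask = 3.096 × 10^-3 × 500.0/25.00 = 0.06191 mol
mass of NaHCO3 = 0.06191 × 84.01 = 5.201 g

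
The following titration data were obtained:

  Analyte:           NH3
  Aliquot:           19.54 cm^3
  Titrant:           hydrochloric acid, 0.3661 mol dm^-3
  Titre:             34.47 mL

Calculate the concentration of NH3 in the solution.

NH3 + HCl → NH4Cl
n(HCl) = 0.03447 L × 0.3661 mol/L = 0.01262 mol
n(NH3) = 0.01262 mol (1:1 mole ratio)
[NH3] = 0.01262 mol / 0.01954 L = 0.6458 mol/L

0.6458 mol/L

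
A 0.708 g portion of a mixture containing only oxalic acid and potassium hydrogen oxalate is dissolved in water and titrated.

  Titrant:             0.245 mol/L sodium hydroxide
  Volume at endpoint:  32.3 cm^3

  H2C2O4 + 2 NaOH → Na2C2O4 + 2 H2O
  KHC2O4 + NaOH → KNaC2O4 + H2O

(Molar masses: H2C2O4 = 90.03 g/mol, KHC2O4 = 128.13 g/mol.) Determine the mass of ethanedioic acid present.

n(NaOH) = 0.0323 × 0.245 = 7.91 × 10^-3 mol
Let x = n(H2C2O4), y = n(KHC2O4).
Titrant: 2x + 1y = 7.91 × 10^-3;  mass: 90.03x + 128.13y = 0.708
Solving, x = 1.84 × 10^-3 mol, y = 4.23 × 10^-3 mol
mass of H2C2O4 = 1.84 × 10^-3 × 90.03 = 0.166 g

0.166 g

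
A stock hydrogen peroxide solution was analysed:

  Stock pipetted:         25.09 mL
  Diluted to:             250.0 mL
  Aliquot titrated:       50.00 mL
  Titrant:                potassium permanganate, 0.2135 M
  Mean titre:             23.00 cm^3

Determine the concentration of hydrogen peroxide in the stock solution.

2 MnO4^- + 5 H2O2 + 6 H^+ → 2 Mn^2+ + 5 O2 + 8 H2O
n(KMnO4) = 0.02300 × 0.2135 = 4.910 × 10^-3 mol
From the 5:2 ratio, n(H2O2) in the aliquot = 5/2 × 4.910 × 10^-3 = 0.01228 mol
[H2O2]_dilute = 0.01228 / 0.05000 = 0.2455 mol/L
Dilution factor = 250.0 / 25.09 = 9.964
[H2O2]_stock = 0.2455 × 9.964 = 2.446 mol/L

2.446 M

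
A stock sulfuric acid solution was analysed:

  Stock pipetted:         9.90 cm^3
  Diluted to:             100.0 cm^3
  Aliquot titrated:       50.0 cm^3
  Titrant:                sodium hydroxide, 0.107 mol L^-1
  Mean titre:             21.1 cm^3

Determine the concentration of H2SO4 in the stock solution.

0.228 mol/L

H2SO4 + 2 NaOH → Na2SO4 + 2 H2O
n(NaOH) = 0.0211 × 0.107 = 2.26 × 10^-3 mol
From the 1:2 ratio, n(H2SO4) in the aliquot = 1/2 × 2.26 × 10^-3 = 1.13 × 10^-3 mol
[H2SO4]_dilute = 1.13 × 10^-3 / 0.0500 = 0.0226 mol/L
Dilution factor = 100.0 / 9.90 = 10.10
[H2SO4]_stock = 0.0226 × 10.10 = 0.228 mol/L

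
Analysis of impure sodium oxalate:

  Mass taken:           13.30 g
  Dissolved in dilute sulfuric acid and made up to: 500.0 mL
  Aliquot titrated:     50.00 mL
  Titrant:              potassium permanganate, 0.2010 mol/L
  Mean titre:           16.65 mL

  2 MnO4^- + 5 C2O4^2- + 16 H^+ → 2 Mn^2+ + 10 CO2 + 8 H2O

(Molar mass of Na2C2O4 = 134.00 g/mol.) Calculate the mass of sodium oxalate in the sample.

n(KMnO4) per titration = 0.01665 × 0.2010 = 3.347 × 10^-3 mol
From the 5:2 ratio, n(Na2C2O4) in each aliquot = 5/2 × 3.347 × 10^-3 = 8.367 × 10^-3 mol
n(Na2C2O4) in the whole flask = 8.367 × 10^-3 × 500.0/50.00 = 0.08367 mol
mass of Na2C2O4 = 0.08367 × 134.00 = 11.21 g

11.21 g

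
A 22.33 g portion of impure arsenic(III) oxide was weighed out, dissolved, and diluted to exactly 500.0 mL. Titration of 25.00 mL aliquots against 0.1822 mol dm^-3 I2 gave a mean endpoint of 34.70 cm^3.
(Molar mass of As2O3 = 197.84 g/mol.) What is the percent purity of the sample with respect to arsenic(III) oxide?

As2O3 + 2 I2 + 2 H2O → As2O5 + 4 HI
n(I2) per titration = 0.03470 × 0.1822 = 6.322 × 10^-3 mol
From the 1:2 ratio, n(As2O3) in each aliquot = 1/2 × 6.322 × 10^-3 = 3.161 × 10^-3 mol
n(As2O3) in the whole flask = 3.161 × 10^-3 × 500.0/25.00 = 0.06322 mol
mass of As2O3 = 0.06322 × 197.84 = 12.51 g
% As2O3 = 12.51 / 22.33 × 100 = 56.01 %

56.01 %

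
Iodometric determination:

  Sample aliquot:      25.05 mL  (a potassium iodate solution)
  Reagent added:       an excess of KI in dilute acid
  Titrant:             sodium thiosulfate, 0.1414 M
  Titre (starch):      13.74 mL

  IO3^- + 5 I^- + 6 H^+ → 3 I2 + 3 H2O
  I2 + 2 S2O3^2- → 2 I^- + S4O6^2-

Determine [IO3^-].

n(S2O3^2-) = 0.01374 × 0.1414 = 1.943 × 10^-3 mol
n(I2) = n(S2O3^2-)/2 = 9.714 × 10^-4 mol
From the 1:3 ratio, n(IO3^-) in the aliquot = 1/3 × 9.714 × 10^-4 = 3.238 × 10^-4 mol
[IO3^-] = 3.238 × 10^-4 / 0.02505 = 0.01293 mol/L

0.01293 M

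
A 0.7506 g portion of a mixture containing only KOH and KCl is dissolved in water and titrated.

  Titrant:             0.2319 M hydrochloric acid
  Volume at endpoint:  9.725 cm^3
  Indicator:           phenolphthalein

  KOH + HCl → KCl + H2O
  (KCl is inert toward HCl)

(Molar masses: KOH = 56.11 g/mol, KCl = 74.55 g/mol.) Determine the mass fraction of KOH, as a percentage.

16.86 %

n(HCl) = 0.009725 × 0.2319 = 2.255 × 10^-3 mol
Let x = n(KOH), y = n(KCl).
Titrant: 1x = 2.255 × 10^-3;  mass: 56.11x + 74.55y = 0.7506
Solving, x = 2.255 × 10^-3 mol, y = 8.371 × 10^-3 mol
mass of KOH = 2.255 × 10^-3 × 56.11 = 0.1265 g
% KOH = 0.1265 / 0.7506 × 100 = 16.86 %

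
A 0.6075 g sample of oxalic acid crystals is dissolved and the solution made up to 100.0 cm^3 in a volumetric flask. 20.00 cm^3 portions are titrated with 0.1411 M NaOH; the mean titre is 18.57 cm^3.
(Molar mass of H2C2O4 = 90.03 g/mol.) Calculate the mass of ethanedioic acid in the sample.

H2C2O4 + 2 NaOH → Na2C2O4 + 2 H2O
n(NaOH) per titration = 0.01857 × 0.1411 = 2.620 × 10^-3 mol
From the 1:2 ratio, n(H2C2O4) in each aliquot = 1/2 × 2.620 × 10^-3 = 1.310 × 10^-3 mol
n(H2C2O4) in the whole flask = 1.310 × 10^-3 × 100.0/20.00 = 6.551 × 10^-3 mol
mass of H2C2O4 = 6.551 × 10^-3 × 90.03 = 0.5897 g

0.5897 g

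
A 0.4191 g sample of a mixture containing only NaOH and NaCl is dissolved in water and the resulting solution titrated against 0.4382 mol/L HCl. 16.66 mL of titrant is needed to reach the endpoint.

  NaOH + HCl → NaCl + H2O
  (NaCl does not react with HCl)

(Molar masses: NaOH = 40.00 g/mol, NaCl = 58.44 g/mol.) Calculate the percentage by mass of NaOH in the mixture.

69.68 %

n(HCl) = 0.01666 × 0.4382 = 7.300 × 10^-3 mol
Let x = n(NaOH), y = n(NaCl).
Titrant: 1x = 7.300 × 10^-3;  mass: 40.00x + 58.44y = 0.4191
Solving, x = 7.300 × 10^-3 mol, y = 2.175 × 10^-3 mol
mass of NaOH = 7.300 × 10^-3 × 40.00 = 0.2920 g
% NaOH = 0.2920 / 0.4191 × 100 = 69.68 %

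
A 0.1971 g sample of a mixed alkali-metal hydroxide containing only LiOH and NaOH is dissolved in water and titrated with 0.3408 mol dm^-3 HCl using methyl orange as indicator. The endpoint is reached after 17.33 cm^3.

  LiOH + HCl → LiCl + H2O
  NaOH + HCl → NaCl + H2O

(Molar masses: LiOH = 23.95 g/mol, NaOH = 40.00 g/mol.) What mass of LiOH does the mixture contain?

n(HCl) = 0.01733 × 0.3408 = 5.906 × 10^-3 mol
Let x = n(LiOH), y = n(NaOH).
Titrant: 1x + 1y = 5.906 × 10^-3;  mass: 23.95x + 40.00y = 0.1971
Solving, x = 2.439 × 10^-3 mol, y = 3.467 × 10^-3 mol
mass of LiOH = 2.439 × 10^-3 × 23.95 = 0.05841 g

0.05841 g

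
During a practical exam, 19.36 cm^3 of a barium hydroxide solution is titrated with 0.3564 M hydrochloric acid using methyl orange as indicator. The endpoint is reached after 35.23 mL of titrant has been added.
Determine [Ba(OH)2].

Ba(OH)2 + 2 HCl → BaCl2 + 2 H2O
n(HCl) = 0.03523 L × 0.3564 mol/L = 0.01256 mol
From the 1:2 mole ratio, n(Ba(OH)2) = 1/2 × 0.01256 = 6.278 × 10^-3 mol
[Ba(OH)2] = 6.278 × 10^-3 mol / 0.01936 L = 0.3243 mol/L

0.3243 M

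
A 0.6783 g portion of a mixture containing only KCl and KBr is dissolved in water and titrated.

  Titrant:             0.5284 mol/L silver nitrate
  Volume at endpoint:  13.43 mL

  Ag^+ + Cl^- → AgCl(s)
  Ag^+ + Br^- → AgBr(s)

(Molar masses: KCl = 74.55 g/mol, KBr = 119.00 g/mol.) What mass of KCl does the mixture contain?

n(AgNO3) = 0.01343 × 0.5284 = 7.096 × 10^-3 mol
Let x = n(KCl), y = n(KBr).
Titrant: 1x + 1y = 7.096 × 10^-3;  mass: 74.55x + 119.00y = 0.6783
Solving, x = 3.738 × 10^-3 mol, y = 3.358 × 10^-3 mol
mass of KCl = 3.738 × 10^-3 × 74.55 = 0.2787 g

0.2787 g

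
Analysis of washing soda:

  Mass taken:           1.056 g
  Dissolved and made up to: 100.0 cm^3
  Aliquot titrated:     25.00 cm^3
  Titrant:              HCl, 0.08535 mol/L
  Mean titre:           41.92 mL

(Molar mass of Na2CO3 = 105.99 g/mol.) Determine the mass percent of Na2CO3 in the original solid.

Na2CO3 + 2 HCl → 2 NaCl + H2O + CO2
n(HCl) per titration = 0.04192 × 0.08535 = 3.578 × 10^-3 mol
From the 1:2 ratio, n(Na2CO3) in each aliquot = 1/2 × 3.578 × 10^-3 = 1.789 × 10^-3 mol
n(Na2CO3) in the whole flask = 1.789 × 10^-3 × 100.0/25.00 = 7.156 × 10^-3 mol
mass of Na2CO3 = 7.156 × 10^-3 × 105.99 = 0.7584 g
% Na2CO3 = 0.7584 / 1.056 × 100 = 71.82 %

71.82 %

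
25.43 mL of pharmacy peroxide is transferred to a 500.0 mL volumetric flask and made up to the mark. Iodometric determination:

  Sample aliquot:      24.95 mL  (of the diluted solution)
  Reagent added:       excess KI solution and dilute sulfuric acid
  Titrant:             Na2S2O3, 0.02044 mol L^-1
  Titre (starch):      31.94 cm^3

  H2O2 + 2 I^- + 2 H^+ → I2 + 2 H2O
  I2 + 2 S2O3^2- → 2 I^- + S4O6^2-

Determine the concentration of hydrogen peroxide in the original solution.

n(S2O3^2-) = 0.03194 × 0.02044 = 6.529 × 10^-4 mol
n(I2) = n(S2O3^2-)/2 = 3.264 × 10^-4 mol
n(H2O2) in the aliquot = 3.264 × 10^-4 mol (1:1 ratio)
[H2O2]_dilute = 3.264 × 10^-4 / 0.02495 = 0.01308 mol/L
[H2O2]_original = 0.01308 × 500.0/25.43 = 0.2572 mol/L

0.2572 mol/L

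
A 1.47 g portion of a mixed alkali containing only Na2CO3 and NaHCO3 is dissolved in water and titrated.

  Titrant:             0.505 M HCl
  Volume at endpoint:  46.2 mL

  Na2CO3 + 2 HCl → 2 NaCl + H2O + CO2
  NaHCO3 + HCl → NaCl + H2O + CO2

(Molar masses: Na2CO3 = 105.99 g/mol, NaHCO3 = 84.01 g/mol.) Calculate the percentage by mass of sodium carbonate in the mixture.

n(HCl) = 0.0462 × 0.505 = 0.0233 mol
Let x = n(Na2CO3), y = n(NaHCO3).
Titrant: 2x + 1y = 0.0233;  mass: 105.99x + 84.01y = 1.47
Solving, x = 7.90 × 10^-3 mol, y = 7.53 × 10^-3 mol
mass of Na2CO3 = 7.90 × 10^-3 × 105.99 = 0.837 g
% Na2CO3 = 0.837 / 1.47 × 100 = 57.0 %

57.0 %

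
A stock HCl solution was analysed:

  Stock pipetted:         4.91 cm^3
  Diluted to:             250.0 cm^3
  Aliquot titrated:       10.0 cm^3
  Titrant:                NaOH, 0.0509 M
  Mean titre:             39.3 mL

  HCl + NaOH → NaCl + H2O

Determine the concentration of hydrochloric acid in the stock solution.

10.2 M

n(NaOH) = 0.0393 × 0.0509 = 2.00 × 10^-3 mol
n(HCl) in the aliquot = 2.00 × 10^-3 mol (1:1 ratio)
[HCl]_dilute = 2.00 × 10^-3 / 0.0100 = 0.200 mol/L
Dilution factor = 250.0 / 4.91 = 50.92
[HCl]_stock = 0.200 × 50.92 = 10.2 mol/L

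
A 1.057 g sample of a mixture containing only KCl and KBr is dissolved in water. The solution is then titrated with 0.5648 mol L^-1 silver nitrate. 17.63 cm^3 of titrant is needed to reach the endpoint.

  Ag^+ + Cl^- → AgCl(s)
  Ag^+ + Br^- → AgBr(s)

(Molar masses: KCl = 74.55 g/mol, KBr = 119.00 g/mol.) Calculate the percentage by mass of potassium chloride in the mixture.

n(AgNO3) = 0.01763 × 0.5648 = 9.957 × 10^-3 mol
Let x = n(KCl), y = n(KBr).
Titrant: 1x + 1y = 9.957 × 10^-3;  mass: 74.55x + 119.00y = 1.057
Solving, x = 2.878 × 10^-3 mol, y = 7.079 × 10^-3 mol
mass of KCl = 2.878 × 10^-3 × 74.55 = 0.2146 g
% KCl = 0.2146 / 1.057 × 100 = 20.30 %

20.30 %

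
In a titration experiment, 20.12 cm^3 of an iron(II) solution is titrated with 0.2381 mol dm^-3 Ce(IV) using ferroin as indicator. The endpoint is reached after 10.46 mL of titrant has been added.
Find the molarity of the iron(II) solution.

0.1238 mol/L

Ce^4+ + Fe^2+ → Ce^3+ + Fe^3+
n(Ce4+) = 0.01046 L × 0.2381 mol/L = 2.491 × 10^-3 mol
n(Fe2+) = 2.491 × 10^-3 mol (1:1 mole ratio)
[Fe2+] = 2.491 × 10^-3 mol / 0.02012 L = 0.1238 mol/L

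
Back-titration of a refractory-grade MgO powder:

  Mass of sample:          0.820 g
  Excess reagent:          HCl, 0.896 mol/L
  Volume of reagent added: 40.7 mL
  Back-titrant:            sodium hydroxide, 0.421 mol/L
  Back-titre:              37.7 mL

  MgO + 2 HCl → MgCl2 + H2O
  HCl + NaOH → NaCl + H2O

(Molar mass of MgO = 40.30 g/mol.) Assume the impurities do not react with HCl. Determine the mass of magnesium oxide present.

0.415 g

n(HCl) added = 0.0407 × 0.896 = 0.0365 mol
n(NaOH) used in back-titration = 0.0377 × 0.421 = 0.0159 mol
n(HCl) left over = 0.0159 mol (1:1 ratio)
n(HCl) consumed by analyte = 0.0365 − 0.0159 = 0.0206 mol
From the 1:2 ratio, n(MgO) = 1/2 × 0.0206 = 0.0103 mol
mass of MgO = 0.0103 × 40.30 = 0.415 g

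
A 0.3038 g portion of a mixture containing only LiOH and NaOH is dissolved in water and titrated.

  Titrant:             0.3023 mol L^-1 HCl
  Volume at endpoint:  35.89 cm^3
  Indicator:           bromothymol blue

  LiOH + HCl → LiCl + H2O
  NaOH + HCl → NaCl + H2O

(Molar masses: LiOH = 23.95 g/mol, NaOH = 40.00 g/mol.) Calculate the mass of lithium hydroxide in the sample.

0.1943 g

n(HCl) = 0.03589 × 0.3023 = 0.01085 mol
Let x = n(LiOH), y = n(NaOH).
Titrant: 1x + 1y = 0.01085;  mass: 23.95x + 40.00y = 0.3038
Solving, x = 8.111 × 10^-3 mol, y = 2.739 × 10^-3 mol
mass of LiOH = 8.111 × 10^-3 × 23.95 = 0.1943 g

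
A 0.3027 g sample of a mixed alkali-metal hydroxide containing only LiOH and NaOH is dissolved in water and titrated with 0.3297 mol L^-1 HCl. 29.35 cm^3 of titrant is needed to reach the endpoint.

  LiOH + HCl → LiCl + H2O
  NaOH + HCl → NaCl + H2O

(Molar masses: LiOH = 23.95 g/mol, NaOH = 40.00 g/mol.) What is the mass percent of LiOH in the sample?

n(HCl) = 0.02935 × 0.3297 = 9.677 × 10^-3 mol
Let x = n(LiOH), y = n(NaOH).
Titrant: 1x + 1y = 9.677 × 10^-3;  mass: 23.95x + 40.00y = 0.3027
Solving, x = 5.257 × 10^-3 mol, y = 4.420 × 10^-3 mol
mass of LiOH = 5.257 × 10^-3 × 23.95 = 0.1259 g
% LiOH = 0.1259 / 0.3027 × 100 = 41.59 %

41.59 %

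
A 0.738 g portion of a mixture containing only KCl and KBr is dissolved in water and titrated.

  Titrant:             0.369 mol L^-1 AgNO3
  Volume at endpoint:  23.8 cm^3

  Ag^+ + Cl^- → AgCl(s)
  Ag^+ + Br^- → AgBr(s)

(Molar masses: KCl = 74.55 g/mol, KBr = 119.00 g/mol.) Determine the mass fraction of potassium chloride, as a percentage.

69.8 %

n(AgNO3) = 0.0238 × 0.369 = 8.78 × 10^-3 mol
Let x = n(KCl), y = n(KBr).
Titrant: 1x + 1y = 8.78 × 10^-3;  mass: 74.55x + 119.00y = 0.738
Solving, x = 6.91 × 10^-3 mol, y = 1.87 × 10^-3 mol
mass of KCl = 6.91 × 10^-3 × 74.55 = 0.515 g
% KCl = 0.515 / 0.738 × 100 = 69.8 %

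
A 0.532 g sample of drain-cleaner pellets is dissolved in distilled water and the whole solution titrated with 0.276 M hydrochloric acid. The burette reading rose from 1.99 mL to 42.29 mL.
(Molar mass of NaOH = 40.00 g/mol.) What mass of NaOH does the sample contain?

0.445 g

NaOH + HCl → NaCl + H2O
n(HCl) = 0.0403 L × 0.276 mol/L = 0.0111 mol
n(NaOH) = 0.0111 mol (1:1 ratio)
mass of NaOH = 0.0111 × 40.00 g/mol = 0.445 g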